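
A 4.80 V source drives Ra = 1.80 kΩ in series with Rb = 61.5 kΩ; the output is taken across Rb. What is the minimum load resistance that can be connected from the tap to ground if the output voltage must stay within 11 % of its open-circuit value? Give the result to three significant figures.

Output resistance R_th = Ra‖Rb = (1.80 × 61.5)/63.30 = 1.749 kΩ.
The fractional drop is R_th/(R_th + R_L); requiring this ≤ 0.110 gives R_L ≥ R_th(1/0.110 − 1) = 1.749 × 8.091 = 14.1 kΩ.

R_L(min) ≈ 14.1 kΩ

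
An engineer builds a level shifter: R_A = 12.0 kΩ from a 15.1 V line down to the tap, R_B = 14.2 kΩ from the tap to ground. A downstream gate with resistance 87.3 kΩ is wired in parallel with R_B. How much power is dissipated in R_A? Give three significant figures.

Total resistance from the source is R_A + (R_B‖R_L) = 24.21 kΩ, so I = 15.1/24.21 kΩ = 0.6236 mA.
P = I²·R_A = (0.6236 mA)² × 12.0 kΩ = 4.67 mW.

P ≈ 4.67 mW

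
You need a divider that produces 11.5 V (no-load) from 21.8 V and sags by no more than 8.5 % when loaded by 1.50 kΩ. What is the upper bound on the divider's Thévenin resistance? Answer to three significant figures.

Loading drop = R_th/(R_th + R_L) ≤ 0.0850, so R_th ≤ R_L · ε/(1−ε) = 1.50 kΩ × 0.0850/0.9150 = 139 Ω.

R_th ≤ 139 Ω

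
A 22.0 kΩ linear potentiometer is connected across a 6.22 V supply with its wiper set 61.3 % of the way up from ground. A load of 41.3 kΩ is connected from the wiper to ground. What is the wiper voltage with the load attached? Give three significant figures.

The wiper splits the pot into (1−α)R = 8.514 kΩ above and αR = 13.49 kΩ below.
Lower section ‖ load = 10.17 kΩ.
V_wiper = 6.22 × 10.17/(8.514 + 10.17) = 3.39 V.

V ≈ 3.39 V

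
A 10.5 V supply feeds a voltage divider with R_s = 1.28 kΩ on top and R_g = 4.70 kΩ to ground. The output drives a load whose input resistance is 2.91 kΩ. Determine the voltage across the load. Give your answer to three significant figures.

V_out ≈ 6.13 V

The load sits in parallel with R_g: R_g‖R_L = (4.70 × 2.91) / (4.70 + 2.91) = 1.797 kΩ.
V_out = 10.5 × 1.797 / (1.28 + 1.797) = 10.5 × 1.797/3.077 = 6.13 V.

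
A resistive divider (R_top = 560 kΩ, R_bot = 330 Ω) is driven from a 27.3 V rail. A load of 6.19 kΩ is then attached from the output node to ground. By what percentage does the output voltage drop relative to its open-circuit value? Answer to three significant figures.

5.06 %

The divider's output (Thévenin) resistance is R_top‖R_bot = 329.8 Ω.
Fractional drop under load = R_th/(R_th + R_L) = 329.8 / (329.8 + 6190) = 0.05059.
So the output falls by 5.06 %.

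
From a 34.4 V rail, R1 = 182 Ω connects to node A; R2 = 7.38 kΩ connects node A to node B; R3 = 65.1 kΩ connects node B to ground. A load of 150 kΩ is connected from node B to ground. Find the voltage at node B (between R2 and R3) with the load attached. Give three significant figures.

V ≈ 29.5 V

At node B, R3 is in parallel with the load: R3‖R_L = 45400 Ω.
Below node A the resistance is R2 + (R3‖R_L) = 52780 Ω, so V_A = 34.4 × 52780/52960 = 34.28 V.
Then V_B = V_A × (R3‖R_L)/(R2 + R3‖R_L) = 34.28 × 45400/52780 = 29.5 V.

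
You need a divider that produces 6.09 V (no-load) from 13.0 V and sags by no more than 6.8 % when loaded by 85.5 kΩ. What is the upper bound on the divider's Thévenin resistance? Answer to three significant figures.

R_th ≤ 6.24 kΩ

Loading drop = R_th/(R_th + R_L) ≤ 0.0680, so R_th ≤ R_L · ε/(1−ε) = 85.5 kΩ × 0.0680/0.9320 = 6.24 kΩ.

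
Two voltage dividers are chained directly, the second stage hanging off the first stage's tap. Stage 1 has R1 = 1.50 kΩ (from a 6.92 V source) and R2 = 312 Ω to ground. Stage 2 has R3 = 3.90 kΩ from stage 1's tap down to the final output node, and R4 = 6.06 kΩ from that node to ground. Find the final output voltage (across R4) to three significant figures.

V_out ≈ 0.707 V

Stage 2 presents R3+R4 = 9960 Ω as a load on stage 1's tap.
Stage 1's lower leg becomes R2‖(R3+R4) = 302.5 Ω, so V_mid = 6.92 × 302.5/1803 = 1.161 V.
Stage 2 is itself unloaded: V_out = V_mid × R4/(R3+R4) = 1.161 × 6060/9960 = 0.707 V.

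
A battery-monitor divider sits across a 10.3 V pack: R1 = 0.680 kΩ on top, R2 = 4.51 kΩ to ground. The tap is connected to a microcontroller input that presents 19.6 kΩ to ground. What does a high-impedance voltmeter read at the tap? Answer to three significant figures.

V_out ≈ 8.69 V

The load sits in parallel with R2: R2‖R_L = (4510 × 19600) / (4510 + 19600) = 3666 Ω.
V_out = 10.3 × 3666 / (680 + 3666) = 10.3 × 3666/4346 = 8.69 V.
(Unloaded it would have been 8.95 V.)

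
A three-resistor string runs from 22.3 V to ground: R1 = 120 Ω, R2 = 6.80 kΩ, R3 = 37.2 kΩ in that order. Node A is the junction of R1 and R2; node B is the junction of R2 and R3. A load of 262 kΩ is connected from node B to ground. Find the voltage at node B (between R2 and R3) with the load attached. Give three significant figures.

V ≈ 18.4 V

At node B, R3 is in parallel with the load: R3‖R_L = 32570 Ω.
Below node A the resistance is R2 + (R3‖R_L) = 39370 Ω, so V_A = 22.3 × 39370/39490 = 22.23 V.
Then V_B = V_A × (R3‖R_L)/(R2 + R3‖R_L) = 22.23 × 32570/39370 = 18.4 V.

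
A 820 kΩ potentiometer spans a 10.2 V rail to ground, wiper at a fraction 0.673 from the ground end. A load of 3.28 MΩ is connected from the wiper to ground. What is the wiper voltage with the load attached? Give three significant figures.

V ≈ 6.51 V

The wiper splits the pot into (1−α)R = 268.1 kΩ above and αR = 551.9 kΩ below.
Lower section ‖ load = 472.4 kΩ.
V_wiper = 10.2 × 472.4/(268.1 + 472.4) = 6.51 V.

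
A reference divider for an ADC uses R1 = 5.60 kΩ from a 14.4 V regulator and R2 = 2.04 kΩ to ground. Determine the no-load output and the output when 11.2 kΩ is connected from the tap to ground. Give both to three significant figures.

Open-circuit: V = 14.4 × 2.04/(5.60 + 2.04) = 3.85 V.
With the load, R2 becomes R2‖R_L = 1.726 kΩ, so V = 14.4 × 1.726/7.326 = 3.39 V.

Unloaded: 3.85 V; loaded: 3.39 V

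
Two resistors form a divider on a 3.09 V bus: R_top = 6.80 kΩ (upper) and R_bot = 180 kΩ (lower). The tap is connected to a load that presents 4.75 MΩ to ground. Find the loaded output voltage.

V_out ≈ 2.97 V

The load sits in parallel with R_bot: R_bot‖R_L = (180 × 4750) / (180 + 4750) = 173.4 kΩ.
V_out = 3.09 × 173.4 / (6.80 + 173.4) = 3.09 × 173.4/180.2 = 2.97 V.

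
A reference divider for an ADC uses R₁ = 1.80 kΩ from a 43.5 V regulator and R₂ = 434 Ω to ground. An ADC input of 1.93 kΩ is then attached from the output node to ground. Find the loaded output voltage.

The load sits in parallel with R₂: R₂‖R_L = (434 × 1930) / (434 + 1930) = 354.3 Ω.
V_out = 43.5 × 354.3 / (1800 + 354.3) = 43.5 × 354.3/2154 = 7.15 V.
(Unloaded it would have been 8.45 V.)

V_out ≈ 7.15 V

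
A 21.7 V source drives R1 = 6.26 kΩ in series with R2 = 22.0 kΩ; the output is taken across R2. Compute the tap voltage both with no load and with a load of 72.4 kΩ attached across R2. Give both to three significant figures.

Open-circuit: V = 21.7 × 22.0/(6.26 + 22.0) = 16.9 V.
With the load, R2 becomes R2‖R_L = 16.87 kΩ, so V = 21.7 × 16.87/23.13 = 15.8 V.

Unloaded: 16.9 V; loaded: 15.8 V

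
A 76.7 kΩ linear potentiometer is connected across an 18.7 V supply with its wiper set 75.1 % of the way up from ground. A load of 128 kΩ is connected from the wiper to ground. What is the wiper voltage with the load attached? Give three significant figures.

The wiper splits the pot into (1−α)R = 19.10 kΩ above and αR = 57.60 kΩ below.
Lower section ‖ load = 39.72 kΩ.
V_wiper = 18.7 × 39.72/(19.10 + 39.72) = 12.6 V.

V ≈ 12.6 V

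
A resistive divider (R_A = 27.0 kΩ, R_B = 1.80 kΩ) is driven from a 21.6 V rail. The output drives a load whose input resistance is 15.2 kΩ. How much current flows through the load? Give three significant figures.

I_L ≈ 0.0799 mA

R_B‖R_L = 1.609 kΩ; V_out = 21.6 × 1.609/28.61 = 1.215 V.
I_L = V_out / R_L = 1.215 / 15.2 kΩ = 0.0799 mA.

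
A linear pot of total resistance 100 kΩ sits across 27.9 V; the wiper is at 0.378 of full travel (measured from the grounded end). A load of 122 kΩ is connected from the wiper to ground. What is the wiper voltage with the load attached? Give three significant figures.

The wiper splits the pot into (1−α)R = 62.20 kΩ above and αR = 37.80 kΩ below.
Lower section ‖ load = 28.86 kΩ.
V_wiper = 27.9 × 28.86/(62.20 + 28.86) = 8.84 V.

V ≈ 8.84 V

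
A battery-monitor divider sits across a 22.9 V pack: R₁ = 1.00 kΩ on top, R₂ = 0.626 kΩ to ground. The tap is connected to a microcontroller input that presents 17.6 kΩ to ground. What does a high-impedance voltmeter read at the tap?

V_out ≈ 8.63 V

The load sits in parallel with R₂: R₂‖R_L = (626 × 17600) / (626 + 17600) = 604.5 Ω.
V_out = 22.9 × 604.5 / (1000 + 604.5) = 22.9 × 604.5/1604 = 8.63 V.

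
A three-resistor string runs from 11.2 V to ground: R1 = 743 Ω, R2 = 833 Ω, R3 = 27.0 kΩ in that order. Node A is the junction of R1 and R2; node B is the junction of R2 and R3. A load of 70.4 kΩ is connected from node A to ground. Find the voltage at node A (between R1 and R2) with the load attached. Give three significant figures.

V ≈ 10.8 V

Below node A the series string R2+R3 = 27830 Ω sits in parallel with the 70400 Ω load: 19950 Ω.
V_A = 11.2 × 19950/(743 + 19950) = 10.8 V.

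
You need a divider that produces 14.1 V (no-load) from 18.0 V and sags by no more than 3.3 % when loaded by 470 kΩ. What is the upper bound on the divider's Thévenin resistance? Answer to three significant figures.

R_th ≤ 16.0 kΩ

Loading drop = R_th/(R_th + R_L) ≤ 0.0330, so R_th ≤ R_L · ε/(1−ε) = 470 kΩ × 0.0330/0.9670 = 16.0 kΩ.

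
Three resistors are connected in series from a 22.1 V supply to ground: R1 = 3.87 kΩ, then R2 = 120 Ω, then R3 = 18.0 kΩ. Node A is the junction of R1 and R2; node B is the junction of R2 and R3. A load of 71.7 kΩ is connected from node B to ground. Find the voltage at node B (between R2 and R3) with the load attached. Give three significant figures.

At node B, R3 is in parallel with the load: R3‖R_L = 14390 Ω.
Below node A the resistance is R2 + (R3‖R_L) = 14510 Ω, so V_A = 22.1 × 14510/18380 = 17.45 V.
Then V_B = V_A × (R3‖R_L)/(R2 + R3‖R_L) = 17.45 × 14390/14510 = 17.3 V.

V ≈ 17.3 V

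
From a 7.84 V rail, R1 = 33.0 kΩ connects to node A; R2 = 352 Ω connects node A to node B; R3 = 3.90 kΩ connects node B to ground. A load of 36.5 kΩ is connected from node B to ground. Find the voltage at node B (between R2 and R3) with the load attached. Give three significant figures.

At node B, R3 is in parallel with the load: R3‖R_L = 3524 Ω.
Below node A the resistance is R2 + (R3‖R_L) = 3876 Ω, so V_A = 7.84 × 3876/36880 = 0.8240 V.
Then V_B = V_A × (R3‖R_L)/(R2 + R3‖R_L) = 0.8240 × 3524/3876 = 0.749 V.

V ≈ 0.749 V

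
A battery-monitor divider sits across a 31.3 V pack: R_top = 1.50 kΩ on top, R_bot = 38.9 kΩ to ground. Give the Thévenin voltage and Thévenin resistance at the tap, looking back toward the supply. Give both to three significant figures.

V_th = 30.1 V, R_th = 1.44 kΩ

V_th is the open-circuit tap voltage: 31.3 × 38.9/(1.50 + 38.9) = 30.1 V.
With the supply zeroed, R_top and R_bot appear in parallel from the tap: R_th = R_top‖R_bot = (1.50 × 38.9)/40.40 = 1.44 kΩ.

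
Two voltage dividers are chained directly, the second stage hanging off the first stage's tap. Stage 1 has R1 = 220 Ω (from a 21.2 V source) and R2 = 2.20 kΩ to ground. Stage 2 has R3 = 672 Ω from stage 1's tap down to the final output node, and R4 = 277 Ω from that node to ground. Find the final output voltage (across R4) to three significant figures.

Stage 2 presents R3+R4 = 949.0 Ω as a load on stage 1's tap.
Stage 1's lower leg becomes R2‖(R3+R4) = 663.0 Ω, so V_mid = 21.2 × 663.0/883.0 = 15.92 V.
Stage 2 is itself unloaded: V_out = V_mid × R4/(R3+R4) = 15.92 × 277/949.0 = 4.65 V.

V_out ≈ 4.65 V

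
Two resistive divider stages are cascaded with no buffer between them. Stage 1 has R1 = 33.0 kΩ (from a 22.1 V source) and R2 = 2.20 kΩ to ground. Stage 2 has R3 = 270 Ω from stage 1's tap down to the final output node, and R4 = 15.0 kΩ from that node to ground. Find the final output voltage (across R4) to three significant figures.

V_out ≈ 1.20 V

Stage 2 presents R3+R4 = 15270 Ω as a load on stage 1's tap.
Stage 1's lower leg becomes R2‖(R3+R4) = 1923 Ω, so V_mid = 22.1 × 1923/34920 = 1.217 V.
Stage 2 is itself unloaded: V_out = V_mid × R4/(R3+R4) = 1.217 × 15000/15270 = 1.20 V.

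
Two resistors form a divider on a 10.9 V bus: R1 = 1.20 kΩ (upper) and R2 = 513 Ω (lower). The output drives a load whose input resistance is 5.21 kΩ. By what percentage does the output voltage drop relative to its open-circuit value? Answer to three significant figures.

6.45 %

The divider's output (Thévenin) resistance is R1‖R2 = 359.4 Ω.
Fractional drop under load = R_th/(R_th + R_L) = 359.4 / (359.4 + 5210) = 0.06453.
So the output falls by 6.45 %.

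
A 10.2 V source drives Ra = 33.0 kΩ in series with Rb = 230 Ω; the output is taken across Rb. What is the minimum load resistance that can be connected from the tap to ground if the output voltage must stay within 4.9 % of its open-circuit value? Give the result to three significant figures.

Output resistance R_th = Ra‖Rb = (33000 × 230)/33230 = 228.4 Ω.
The fractional drop is R_th/(R_th + R_L); requiring this ≤ 0.0490 gives R_L ≥ R_th(1/0.0490 − 1) = 228.4 × 19.41 = 4.43 kΩ.

R_L(min) ≈ 4.43 kΩ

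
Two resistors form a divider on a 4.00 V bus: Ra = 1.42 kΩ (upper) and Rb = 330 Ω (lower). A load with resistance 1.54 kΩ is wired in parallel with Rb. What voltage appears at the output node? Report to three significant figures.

The load sits in parallel with Rb: Rb‖R_L = (330 × 1540) / (330 + 1540) = 271.8 Ω.
V_out = 4.00 × 271.8 / (1420 + 271.8) = 4.00 × 271.8/1692 = 0.643 V.
(Unloaded it would have been 0.754 V.)

V_out ≈ 0.643 V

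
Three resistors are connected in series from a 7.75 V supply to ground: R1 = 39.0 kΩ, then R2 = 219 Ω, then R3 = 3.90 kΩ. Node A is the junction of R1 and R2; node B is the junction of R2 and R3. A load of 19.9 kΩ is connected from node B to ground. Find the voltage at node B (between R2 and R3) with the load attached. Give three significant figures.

At node B, R3 is in parallel with the load: R3‖R_L = 3261 Ω.
Below node A the resistance is R2 + (R3‖R_L) = 3480 Ω, so V_A = 7.75 × 3480/42480 = 0.6349 V.
Then V_B = V_A × (R3‖R_L)/(R2 + R3‖R_L) = 0.6349 × 3261/3480 = 0.595 V.

V ≈ 0.595 V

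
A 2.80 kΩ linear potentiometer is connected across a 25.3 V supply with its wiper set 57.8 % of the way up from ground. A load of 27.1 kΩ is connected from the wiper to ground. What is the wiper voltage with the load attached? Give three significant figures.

The wiper splits the pot into (1−α)R = 1.182 kΩ above and αR = 1.618 kΩ below.
Lower section ‖ load = 1.527 kΩ.
V_wiper = 25.3 × 1.527/(1.182 + 1.527) = 14.3 V.

V ≈ 14.3 V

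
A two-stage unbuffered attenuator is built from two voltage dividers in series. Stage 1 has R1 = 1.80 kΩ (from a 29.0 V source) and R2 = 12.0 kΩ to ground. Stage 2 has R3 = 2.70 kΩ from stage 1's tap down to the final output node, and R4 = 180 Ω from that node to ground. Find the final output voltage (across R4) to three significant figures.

Stage 2 presents R3+R4 = 2880 Ω as a load on stage 1's tap.
Stage 1's lower leg becomes R2‖(R3+R4) = 2323 Ω, so V_mid = 29.0 × 2323/4123 = 16.34 V.
Stage 2 is itself unloaded: V_out = V_mid × R4/(R3+R4) = 16.34 × 180/2880 = 1.02 V.

V_out ≈ 1.02 V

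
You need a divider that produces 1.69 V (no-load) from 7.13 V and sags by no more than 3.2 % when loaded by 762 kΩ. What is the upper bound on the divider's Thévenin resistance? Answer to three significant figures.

Loading drop = R_th/(R_th + R_L) ≤ 0.0320, so R_th ≤ R_L · ε/(1−ε) = 762 kΩ × 0.0320/0.9680 = 25.2 kΩ.

R_th ≤ 25.2 kΩ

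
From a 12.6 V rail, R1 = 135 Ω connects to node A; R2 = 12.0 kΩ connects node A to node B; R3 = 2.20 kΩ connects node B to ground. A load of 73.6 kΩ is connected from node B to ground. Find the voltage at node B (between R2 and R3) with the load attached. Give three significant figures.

V ≈ 1.89 V

At node B, R3 is in parallel with the load: R3‖R_L = 2136 Ω.
Below node A the resistance is R2 + (R3‖R_L) = 14140 Ω, so V_A = 12.6 × 14140/14270 = 12.48 V.
Then V_B = V_A × (R3‖R_L)/(R2 + R3‖R_L) = 12.48 × 2136/14140 = 1.89 V.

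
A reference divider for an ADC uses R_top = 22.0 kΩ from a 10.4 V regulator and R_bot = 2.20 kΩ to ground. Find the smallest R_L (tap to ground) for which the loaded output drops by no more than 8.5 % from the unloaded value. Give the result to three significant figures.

Output resistance R_th = R_top‖R_bot = (22.0 × 2.20)/24.20 = 2.000 kΩ.
The fractional drop is R_th/(R_th + R_L); requiring this ≤ 0.0850 gives R_L ≥ R_th(1/0.0850 − 1) = 2.000 × 10.76 = 21.5 kΩ.

R_L(min) ≈ 21.5 kΩ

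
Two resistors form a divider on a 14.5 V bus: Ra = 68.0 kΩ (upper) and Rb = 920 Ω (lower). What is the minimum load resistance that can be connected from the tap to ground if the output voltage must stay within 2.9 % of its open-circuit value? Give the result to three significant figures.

R_L(min) ≈ 30.4 kΩ

Output resistance R_th = Ra‖Rb = (68000 × 920)/68920 = 907.7 Ω.
The fractional drop is R_th/(R_th + R_L); requiring this ≤ 0.0290 gives R_L ≥ R_th(1/0.0290 − 1) = 907.7 × 33.48 = 30.4 kΩ.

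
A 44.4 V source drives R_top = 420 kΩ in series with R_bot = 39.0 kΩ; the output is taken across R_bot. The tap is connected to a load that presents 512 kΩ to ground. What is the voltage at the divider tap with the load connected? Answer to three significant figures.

The load sits in parallel with R_bot: R_bot‖R_L = (39.0 × 512) / (39.0 + 512) = 36.24 kΩ.
V_out = 44.4 × 36.24 / (420 + 36.24) = 44.4 × 36.24/456.2 = 3.53 V.
(Unloaded it would have been 3.77 V.)

V_out ≈ 3.53 V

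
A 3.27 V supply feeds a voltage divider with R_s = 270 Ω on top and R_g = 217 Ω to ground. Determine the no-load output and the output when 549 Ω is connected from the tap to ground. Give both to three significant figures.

Unloaded: 1.46 V; loaded: 1.20 V

Open-circuit: V = 3.27 × 217/(270 + 217) = 1.46 V.
With the load, R_g becomes R_g‖R_L = 155.5 Ω, so V = 3.27 × 155.5/425.5 = 1.20 V.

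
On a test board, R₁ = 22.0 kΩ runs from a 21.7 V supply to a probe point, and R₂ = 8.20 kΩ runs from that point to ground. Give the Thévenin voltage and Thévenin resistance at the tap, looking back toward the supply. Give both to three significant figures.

V_th is the open-circuit tap voltage: 21.7 × 8.20/(22.0 + 8.20) = 5.89 V.
With the supply zeroed, R₁ and R₂ appear in parallel from the tap: R_th = R₁‖R₂ = (22.0 × 8.20)/30.20 = 5.97 kΩ.

V_th = 5.89 V, R_th = 5.97 kΩ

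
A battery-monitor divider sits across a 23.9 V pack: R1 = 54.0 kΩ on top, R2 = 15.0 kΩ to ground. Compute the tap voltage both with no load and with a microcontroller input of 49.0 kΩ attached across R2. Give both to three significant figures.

Unloaded: 5.20 V; loaded: 4.19 V

Open-circuit: V = 23.9 × 15.0/(54.0 + 15.0) = 5.20 V.
With the load, R2 becomes R2‖R_L = 11.48 kΩ, so V = 23.9 × 11.48/65.48 = 4.19 V.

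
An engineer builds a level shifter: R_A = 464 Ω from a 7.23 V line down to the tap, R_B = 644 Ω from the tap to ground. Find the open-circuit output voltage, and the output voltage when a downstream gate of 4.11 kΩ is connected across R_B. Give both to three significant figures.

Open-circuit: V = 7.23 × 644/(464 + 644) = 4.20 V.
With the load, R_B becomes R_B‖R_L = 556.8 Ω, so V = 7.23 × 556.8/1021 = 3.94 V.

Unloaded: 4.20 V; loaded: 3.94 V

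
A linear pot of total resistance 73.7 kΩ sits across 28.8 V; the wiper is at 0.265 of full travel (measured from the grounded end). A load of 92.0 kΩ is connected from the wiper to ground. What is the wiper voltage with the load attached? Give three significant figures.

V ≈ 6.60 V

The wiper splits the pot into (1−α)R = 54.17 kΩ above and αR = 19.53 kΩ below.
Lower section ‖ load = 16.11 kΩ.
V_wiper = 28.8 × 16.11/(54.17 + 16.11) = 6.60 V.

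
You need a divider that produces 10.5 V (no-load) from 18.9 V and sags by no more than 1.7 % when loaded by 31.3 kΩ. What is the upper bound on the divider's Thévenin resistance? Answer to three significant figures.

Loading drop = R_th/(R_th + R_L) ≤ 0.0170, so R_th ≤ R_L · ε/(1−ε) = 31.3 kΩ × 0.0170/0.9830 = 541 Ω.
(Any R1, R2 with R2/(R1+R2) = 0.556 and R1‖R2 ≤ 541 Ω will meet the spec.)

R_th ≤ 541 Ω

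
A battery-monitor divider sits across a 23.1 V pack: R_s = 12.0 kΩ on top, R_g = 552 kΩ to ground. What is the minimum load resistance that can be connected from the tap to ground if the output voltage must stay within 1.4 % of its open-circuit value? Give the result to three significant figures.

Output resistance R_th = R_s‖R_g = (12.0 × 552)/564.0 = 11.74 kΩ.
The fractional drop is R_th/(R_th + R_L); requiring this ≤ 0.0140 gives R_L ≥ R_th(1/0.0140 − 1) = 11.74 × 70.43 = 827 kΩ.

R_L(min) ≈ 827 kΩ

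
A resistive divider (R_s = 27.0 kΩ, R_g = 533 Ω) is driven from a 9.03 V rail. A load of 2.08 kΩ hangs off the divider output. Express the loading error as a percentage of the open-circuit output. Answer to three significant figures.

The divider's output (Thévenin) resistance is R_s‖R_g = 522.7 Ω.
Fractional drop under load = R_th/(R_th + R_L) = 522.7 / (522.7 + 2080) = 0.2008.
So the output falls by 20.1 %.

20.1 %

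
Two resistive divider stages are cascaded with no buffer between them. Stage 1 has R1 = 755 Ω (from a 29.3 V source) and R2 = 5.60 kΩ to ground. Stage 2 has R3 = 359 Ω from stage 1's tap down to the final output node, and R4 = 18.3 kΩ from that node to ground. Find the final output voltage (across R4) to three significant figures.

Stage 2 presents R3+R4 = 18660 Ω as a load on stage 1's tap.
Stage 1's lower leg becomes R2‖(R3+R4) = 4307 Ω, so V_mid = 29.3 × 4307/5062 = 24.93 V.
Stage 2 is itself unloaded: V_out = V_mid × R4/(R3+R4) = 24.93 × 18300/18660 = 24.5 V.

V_out ≈ 24.5 V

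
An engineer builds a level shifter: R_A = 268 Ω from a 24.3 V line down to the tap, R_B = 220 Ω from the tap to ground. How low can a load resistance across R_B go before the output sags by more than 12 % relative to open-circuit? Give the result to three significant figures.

R_L(min) ≈ 886 Ω

Output resistance R_th = R_A‖R_B = (268 × 220)/488.0 = 120.8 Ω.
The fractional drop is R_th/(R_th + R_L); requiring this ≤ 0.120 gives R_L ≥ R_th(1/0.120 − 1) = 120.8 × 7.333 = 886 Ω.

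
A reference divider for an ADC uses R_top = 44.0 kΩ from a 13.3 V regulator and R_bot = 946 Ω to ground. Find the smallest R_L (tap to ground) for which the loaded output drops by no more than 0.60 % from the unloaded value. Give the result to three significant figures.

Output resistance R_th = R_top‖R_bot = (44000 × 946)/44950 = 926.1 Ω.
The fractional drop is R_th/(R_th + R_L); requiring this ≤ 0.00600 gives R_L ≥ R_th(1/0.00600 − 1) = 926.1 × 165.7 = 153 kΩ.

R_L(min) ≈ 153 kΩ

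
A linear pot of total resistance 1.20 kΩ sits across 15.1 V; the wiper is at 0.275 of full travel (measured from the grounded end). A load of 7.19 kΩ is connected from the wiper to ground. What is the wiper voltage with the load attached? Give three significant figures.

V ≈ 4.02 V

The wiper splits the pot into (1−α)R = 870.0 Ω above and αR = 330.0 Ω below.
Lower section ‖ load = 315.5 Ω.
V_wiper = 15.1 × 315.5/(870.0 + 315.5) = 4.02 V.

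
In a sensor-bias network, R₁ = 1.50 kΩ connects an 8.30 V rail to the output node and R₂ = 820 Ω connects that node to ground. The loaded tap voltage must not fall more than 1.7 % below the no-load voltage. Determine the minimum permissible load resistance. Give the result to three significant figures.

Output resistance R_th = R₁‖R₂ = (1500 × 820)/2320 = 530.2 Ω.
The fractional drop is R_th/(R_th + R_L); requiring this ≤ 0.0170 gives R_L ≥ R_th(1/0.0170 − 1) = 530.2 × 57.82 = 30.7 kΩ.

R_L(min) ≈ 30.7 kΩ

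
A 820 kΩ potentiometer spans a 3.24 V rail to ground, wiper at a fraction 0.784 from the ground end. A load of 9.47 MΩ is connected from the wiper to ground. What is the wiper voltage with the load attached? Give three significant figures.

The wiper splits the pot into (1−α)R = 177.1 kΩ above and αR = 642.9 kΩ below.
Lower section ‖ load = 602.0 kΩ.
V_wiper = 3.24 × 602.0/(177.1 + 602.0) = 2.50 V.

V ≈ 2.50 V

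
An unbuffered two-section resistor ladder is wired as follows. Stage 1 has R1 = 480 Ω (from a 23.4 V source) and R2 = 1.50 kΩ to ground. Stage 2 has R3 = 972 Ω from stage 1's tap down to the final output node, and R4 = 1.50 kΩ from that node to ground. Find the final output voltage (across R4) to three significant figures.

V_out ≈ 9.38 V

Stage 2 presents R3+R4 = 2472 Ω as a load on stage 1's tap.
Stage 1's lower leg becomes R2‖(R3+R4) = 933.5 Ω, so V_mid = 23.4 × 933.5/1414 = 15.45 V.
Stage 2 is itself unloaded: V_out = V_mid × R4/(R3+R4) = 15.45 × 1500/2472 = 9.38 V.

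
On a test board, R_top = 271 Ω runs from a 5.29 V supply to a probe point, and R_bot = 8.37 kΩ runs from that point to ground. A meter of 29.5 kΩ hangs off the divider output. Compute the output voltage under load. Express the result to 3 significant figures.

The load sits in parallel with R_bot: R_bot‖R_L = (8370 × 29500) / (8370 + 29500) = 6520 Ω.
V_out = 5.29 × 6520 / (271 + 6520) = 5.29 × 6520/6791 = 5.08 V.

V_out ≈ 5.08 V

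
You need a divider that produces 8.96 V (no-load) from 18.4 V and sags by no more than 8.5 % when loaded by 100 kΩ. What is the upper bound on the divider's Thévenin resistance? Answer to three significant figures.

R_th ≤ 9.29 kΩ

Loading drop = R_th/(R_th + R_L) ≤ 0.0850, so R_th ≤ R_L · ε/(1−ε) = 100 kΩ × 0.0850/0.9150 = 9.29 kΩ.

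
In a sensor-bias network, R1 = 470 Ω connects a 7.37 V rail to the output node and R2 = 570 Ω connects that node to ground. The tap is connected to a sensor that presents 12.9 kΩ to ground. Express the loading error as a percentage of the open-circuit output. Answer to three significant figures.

The divider's output (Thévenin) resistance is R1‖R2 = 257.6 Ω.
Fractional drop under load = R_th/(R_th + R_L) = 257.6 / (257.6 + 12900) = 0.01958.
So the output falls by 1.96 %.

1.96 %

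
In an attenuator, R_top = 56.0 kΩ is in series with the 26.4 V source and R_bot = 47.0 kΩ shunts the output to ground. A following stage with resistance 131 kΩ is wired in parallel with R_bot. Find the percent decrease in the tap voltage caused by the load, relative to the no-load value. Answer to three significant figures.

Unloaded V = 26.4 × 47.0/103.0 = 12.05 V.
Loaded: R_bot‖R_L = 34.59 kΩ, giving V = 26.4 × 34.59/90.59 = 10.08 V.
Drop = (12.05 − 10.08) / 12.05 = 16.3 %.

16.3 %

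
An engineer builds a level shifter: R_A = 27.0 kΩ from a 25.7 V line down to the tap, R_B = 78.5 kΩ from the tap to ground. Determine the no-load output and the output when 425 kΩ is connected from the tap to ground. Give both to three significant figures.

Unloaded: 19.1 V; loaded: 18.3 V

Open-circuit: V = 25.7 × 78.5/(27.0 + 78.5) = 19.1 V.
With the load, R_B becomes R_B‖R_L = 66.26 kΩ, so V = 25.7 × 66.26/93.26 = 18.3 V.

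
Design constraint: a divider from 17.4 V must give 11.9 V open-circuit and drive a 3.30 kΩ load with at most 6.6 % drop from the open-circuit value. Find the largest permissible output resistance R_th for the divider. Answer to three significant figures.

R_th ≤ 233 Ω

Loading drop = R_th/(R_th + R_L) ≤ 0.0660, so R_th ≤ R_L · ε/(1−ε) = 3.30 kΩ × 0.0660/0.9340 = 233 Ω.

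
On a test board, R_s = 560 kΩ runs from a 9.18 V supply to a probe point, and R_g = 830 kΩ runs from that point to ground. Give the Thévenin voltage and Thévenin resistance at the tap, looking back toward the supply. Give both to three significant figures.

V_th = 5.48 V, R_th = 334 kΩ

V_th is the open-circuit tap voltage: 9.18 × 830/(560 + 830) = 5.48 V.
With the supply zeroed, R_s and R_g appear in parallel from the tap: R_th = R_s‖R_g = (560 × 830)/1390 = 334 kΩ.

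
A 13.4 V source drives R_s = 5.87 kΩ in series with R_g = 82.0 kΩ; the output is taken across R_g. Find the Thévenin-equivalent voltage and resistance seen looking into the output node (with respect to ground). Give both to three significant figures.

V_th is the open-circuit tap voltage: 13.4 × 82.0/(5.87 + 82.0) = 12.5 V.
With the supply zeroed, R_s and R_g appear in parallel from the tap: R_th = R_s‖R_g = (5.87 × 82.0)/87.87 = 5.48 kΩ.

V_th = 12.5 V, R_th = 5.48 kΩ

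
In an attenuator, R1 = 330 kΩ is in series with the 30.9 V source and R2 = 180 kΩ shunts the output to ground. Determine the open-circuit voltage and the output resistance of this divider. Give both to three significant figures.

V_th is the open-circuit tap voltage: 30.9 × 180/(330 + 180) = 10.9 V.
With the supply zeroed, R1 and R2 appear in parallel from the tap: R_th = R1‖R2 = (330 × 180)/510.0 = 116 kΩ.

V_th = 10.9 V, R_th = 116 kΩ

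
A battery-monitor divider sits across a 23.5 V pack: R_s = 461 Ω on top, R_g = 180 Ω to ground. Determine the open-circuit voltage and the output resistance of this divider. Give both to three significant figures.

V_th = 6.60 V, R_th = 129 Ω

V_th is the open-circuit tap voltage: 23.5 × 180/(461 + 180) = 6.60 V.
With the supply zeroed, R_s and R_g appear in parallel from the tap: R_th = R_s‖R_g = (461 × 180)/641.0 = 129 Ω.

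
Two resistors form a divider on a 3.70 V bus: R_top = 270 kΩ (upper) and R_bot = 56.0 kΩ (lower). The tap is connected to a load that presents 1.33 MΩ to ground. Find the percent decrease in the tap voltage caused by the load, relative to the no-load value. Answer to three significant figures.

3.37 %

The divider's output (Thévenin) resistance is R_top‖R_bot = 46.38 kΩ.
Fractional drop under load = R_th/(R_th + R_L) = 46.38 / (46.38 + 1330) = 0.03370.
So the output falls by 3.37 %.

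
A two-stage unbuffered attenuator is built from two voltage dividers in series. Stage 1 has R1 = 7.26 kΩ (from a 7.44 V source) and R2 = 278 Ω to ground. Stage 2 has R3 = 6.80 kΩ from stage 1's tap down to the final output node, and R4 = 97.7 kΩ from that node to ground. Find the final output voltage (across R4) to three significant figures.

V_out ≈ 0.256 V

Stage 2 presents R3+R4 = 104500 Ω as a load on stage 1's tap.
Stage 1's lower leg becomes R2‖(R3+R4) = 277.3 Ω, so V_mid = 7.44 × 277.3/7537 = 0.2737 V.
Stage 2 is itself unloaded: V_out = V_mid × R4/(R3+R4) = 0.2737 × 97700/104500 = 0.256 V.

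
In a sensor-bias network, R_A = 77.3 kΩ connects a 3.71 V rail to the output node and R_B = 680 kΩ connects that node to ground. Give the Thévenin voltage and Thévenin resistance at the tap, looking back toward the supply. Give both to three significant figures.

V_th is the open-circuit tap voltage: 3.71 × 680/(77.3 + 680) = 3.33 V.
With the supply zeroed, R_A and R_B appear in parallel from the tap: R_th = R_A‖R_B = (77.3 × 680)/757.3 = 69.4 kΩ.

V_th = 3.33 V, R_th = 69.4 kΩ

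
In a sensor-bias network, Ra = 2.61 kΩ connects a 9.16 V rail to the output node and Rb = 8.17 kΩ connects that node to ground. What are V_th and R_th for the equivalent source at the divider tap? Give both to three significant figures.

V_th is the open-circuit tap voltage: 9.16 × 8.17/(2.61 + 8.17) = 6.94 V.
With the supply zeroed, Ra and Rb appear in parallel from the tap: R_th = Ra‖Rb = (2.61 × 8.17)/10.78 = 1.98 kΩ.

V_th = 6.94 V, R_th = 1.98 kΩ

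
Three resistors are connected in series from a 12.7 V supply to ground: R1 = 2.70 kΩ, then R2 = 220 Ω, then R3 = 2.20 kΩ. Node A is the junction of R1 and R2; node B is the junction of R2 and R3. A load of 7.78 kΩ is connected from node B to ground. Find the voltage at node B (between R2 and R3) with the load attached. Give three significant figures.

V ≈ 4.70 V

At node B, R3 is in parallel with the load: R3‖R_L = 1715 Ω.
Below node A the resistance is R2 + (R3‖R_L) = 1935 Ω, so V_A = 12.7 × 1935/4635 = 5.302 V.
Then V_B = V_A × (R3‖R_L)/(R2 + R3‖R_L) = 5.302 × 1715/1935 = 4.70 V.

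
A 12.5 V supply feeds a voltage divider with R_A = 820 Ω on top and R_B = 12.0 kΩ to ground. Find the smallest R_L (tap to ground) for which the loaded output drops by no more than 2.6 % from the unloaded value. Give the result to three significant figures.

R_L(min) ≈ 28.8 kΩ

Output resistance R_th = R_A‖R_B = (820 × 12000)/12820 = 767.6 Ω.
The fractional drop is R_th/(R_th + R_L); requiring this ≤ 0.0260 gives R_L ≥ R_th(1/0.0260 − 1) = 767.6 × 37.46 = 28.8 kΩ.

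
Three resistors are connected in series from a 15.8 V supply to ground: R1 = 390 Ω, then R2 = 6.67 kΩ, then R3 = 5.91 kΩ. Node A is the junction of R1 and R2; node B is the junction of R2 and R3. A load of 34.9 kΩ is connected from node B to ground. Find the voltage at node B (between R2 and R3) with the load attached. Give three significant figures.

At node B, R3 is in parallel with the load: R3‖R_L = 5054 Ω.
Below node A the resistance is R2 + (R3‖R_L) = 11720 Ω, so V_A = 15.8 × 11720/12110 = 15.29 V.
Then V_B = V_A × (R3‖R_L)/(R2 + R3‖R_L) = 15.29 × 5054/11720 = 6.59 V.

V ≈ 6.59 V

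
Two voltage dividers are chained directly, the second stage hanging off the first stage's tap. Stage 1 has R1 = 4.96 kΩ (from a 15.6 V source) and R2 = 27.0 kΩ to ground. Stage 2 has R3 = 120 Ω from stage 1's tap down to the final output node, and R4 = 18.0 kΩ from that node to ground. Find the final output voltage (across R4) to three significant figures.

Stage 2 presents R3+R4 = 18120 Ω as a load on stage 1's tap.
Stage 1's lower leg becomes R2‖(R3+R4) = 10840 Ω, so V_mid = 15.6 × 10840/15800 = 10.70 V.
Stage 2 is itself unloaded: V_out = V_mid × R4/(R3+R4) = 10.70 × 18000/18120 = 10.6 V.

V_out ≈ 10.6 V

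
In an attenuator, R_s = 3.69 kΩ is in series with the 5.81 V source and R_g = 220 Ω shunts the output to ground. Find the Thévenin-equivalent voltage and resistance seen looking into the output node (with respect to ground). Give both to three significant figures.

V_th = 0.327 V, R_th = 208 Ω

V_th is the open-circuit tap voltage: 5.81 × 220/(3690 + 220) = 0.327 V.
With the supply zeroed, R_s and R_g appear in parallel from the tap: R_th = R_s‖R_g = (3690 × 220)/3910 = 208 Ω.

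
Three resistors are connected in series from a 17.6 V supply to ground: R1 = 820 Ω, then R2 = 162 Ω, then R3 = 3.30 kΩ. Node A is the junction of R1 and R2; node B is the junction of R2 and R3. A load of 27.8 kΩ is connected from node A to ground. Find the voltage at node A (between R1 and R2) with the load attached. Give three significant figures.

V ≈ 13.9 V

Below node A the series string R2+R3 = 3462 Ω sits in parallel with the 27800 Ω load: 3079 Ω.
V_A = 17.6 × 3079/(820 + 3079) = 13.9 V.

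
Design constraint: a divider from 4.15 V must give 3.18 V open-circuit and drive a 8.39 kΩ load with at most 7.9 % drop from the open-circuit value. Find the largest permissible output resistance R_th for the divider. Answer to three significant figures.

R_th ≤ 720 Ω

Loading drop = R_th/(R_th + R_L) ≤ 0.0790, so R_th ≤ R_L · ε/(1−ε) = 8.39 kΩ × 0.0790/0.9210 = 720 Ω.
(Any R1, R2 with R2/(R1+R2) = 0.766 and R1‖R2 ≤ 720 Ω will meet the spec.)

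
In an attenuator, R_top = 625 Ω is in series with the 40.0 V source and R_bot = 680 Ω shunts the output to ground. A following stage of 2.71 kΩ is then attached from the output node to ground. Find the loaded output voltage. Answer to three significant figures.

The load sits in parallel with R_bot: R_bot‖R_L = (680 × 2710) / (680 + 2710) = 543.6 Ω.
V_out = 40.0 × 543.6 / (625 + 543.6) = 40.0 × 543.6/1169 = 18.6 V.
(Unloaded it would have been 20.8 V.)

V_out ≈ 18.6 V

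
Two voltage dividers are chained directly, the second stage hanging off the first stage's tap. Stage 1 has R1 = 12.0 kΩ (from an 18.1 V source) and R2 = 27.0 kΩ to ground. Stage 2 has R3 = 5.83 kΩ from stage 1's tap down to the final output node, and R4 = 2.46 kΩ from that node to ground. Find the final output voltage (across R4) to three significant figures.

Stage 2 presents R3+R4 = 8.290 kΩ as a load on stage 1's tap.
Stage 1's lower leg becomes R2‖(R3+R4) = 6.343 kΩ, so V_mid = 18.1 × 6.343/18.34 = 6.259 V.
Stage 2 is itself unloaded: V_out = V_mid × R4/(R3+R4) = 6.259 × 2.46/8.290 = 1.86 V.

V_out ≈ 1.86 V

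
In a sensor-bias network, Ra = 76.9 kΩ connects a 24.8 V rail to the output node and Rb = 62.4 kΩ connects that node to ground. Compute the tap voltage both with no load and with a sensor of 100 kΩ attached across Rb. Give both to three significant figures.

Open-circuit: V = 24.8 × 62.4/(76.9 + 62.4) = 11.1 V.
With the load, Rb becomes Rb‖R_L = 38.42 kΩ, so V = 24.8 × 38.42/115.3 = 8.26 V.

Unloaded: 11.1 V; loaded: 8.26 V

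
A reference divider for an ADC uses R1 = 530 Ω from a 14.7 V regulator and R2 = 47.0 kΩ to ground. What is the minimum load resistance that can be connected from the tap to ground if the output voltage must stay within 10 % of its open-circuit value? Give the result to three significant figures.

Output resistance R_th = R1‖R2 = (530 × 47000)/47530 = 524.1 Ω.
The fractional drop is R_th/(R_th + R_L); requiring this ≤ 0.100 gives R_L ≥ R_th(1/0.100 − 1) = 524.1 × 9.000 = 4.72 kΩ.

R_L(min) ≈ 4.72 kΩ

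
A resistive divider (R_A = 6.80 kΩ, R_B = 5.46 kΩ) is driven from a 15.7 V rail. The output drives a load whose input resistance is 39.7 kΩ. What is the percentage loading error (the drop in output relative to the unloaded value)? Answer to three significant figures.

The divider's output (Thévenin) resistance is R_A‖R_B = 3.028 kΩ.
Fractional drop under load = R_th/(R_th + R_L) = 3.028 / (3.028 + 39.7) = 0.07088.
So the output falls by 7.09 %.

7.09 %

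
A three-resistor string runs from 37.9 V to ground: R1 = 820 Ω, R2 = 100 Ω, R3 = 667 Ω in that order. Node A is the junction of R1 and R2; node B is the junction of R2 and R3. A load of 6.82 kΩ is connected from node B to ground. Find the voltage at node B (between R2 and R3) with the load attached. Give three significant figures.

At node B, R3 is in parallel with the load: R3‖R_L = 607.6 Ω.
Below node A the resistance is R2 + (R3‖R_L) = 707.6 Ω, so V_A = 37.9 × 707.6/1528 = 17.56 V.
Then V_B = V_A × (R3‖R_L)/(R2 + R3‖R_L) = 17.56 × 607.6/707.6 = 15.1 V.

V ≈ 15.1 V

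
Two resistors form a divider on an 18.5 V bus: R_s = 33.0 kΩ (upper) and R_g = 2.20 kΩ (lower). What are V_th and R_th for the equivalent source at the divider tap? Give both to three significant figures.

V_th = 1.16 V, R_th = 2.06 kΩ

V_th is the open-circuit tap voltage: 18.5 × 2.20/(33.0 + 2.20) = 1.16 V.
With the supply zeroed, R_s and R_g appear in parallel from the tap: R_th = R_s‖R_g = (33.0 × 2.20)/35.20 = 2.06 kΩ.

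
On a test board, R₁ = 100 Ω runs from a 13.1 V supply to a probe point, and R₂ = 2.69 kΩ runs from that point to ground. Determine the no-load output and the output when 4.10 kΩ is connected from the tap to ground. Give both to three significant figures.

Unloaded: 12.6 V; loaded: 12.3 V

Open-circuit: V = 13.1 × 2690/(100 + 2690) = 12.6 V.
With the load, R₂ becomes R₂‖R_L = 1624 Ω, so V = 13.1 × 1624/1724 = 12.3 V.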